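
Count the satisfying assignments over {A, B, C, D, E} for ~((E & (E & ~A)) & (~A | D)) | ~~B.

Initial set: {(~((E & (E & ~A)) & (~A | D)) | ~~B)}.
(~((E & (E & ~A)) & (~A | D)) | ~~B): β-rule — branch into ~((E & (E & ~A)) & (~A | D))  //  ~~B.
  branch 1 (add ~((E & (E & ~A)) & (~A | D))):
    ~((E & (E & ~A)) & (~A | D)): β-rule — branch into ~(E & (E & ~A))  //  ~(~A | D).
      branch 1.1 (add ~(E & (E & ~A))):
        ~(E & (E & ~A)): β-rule — branch into ~E  //  ~(E & ~A).
          branch 1.1.1 (add ~E):
            ○ open, literals {E=F}.
          branch 1.1.2 (add ~(E & ~A)):
            ~(E & ~A): β-rule — branch into ~E  //  ~~A.
              branch 1.1.2.1 (add ~E):
                ○ open, literals {E=F}.
              branch 1.1.2.2 (add ~~A):
                ○ open, literals {A=T}.
      branch 1.2 (add ~(~A | D)):
        ~(~A | D): α-rule — add ~~A, ~D.
        ○ open, literals {A=T, D=F}.
  branch 2 (add ~~B):
    ~~B: drop double negation, giving B.
    ○ open, literals {B=T}.
0 branches closed, 5 open.
Each open branch fixes some atoms; the unmentioned ones are free. Counting distinct full assignments: branch {E=F} (A, B, C, D) contributes 16 new; branch {E=F} (A, B, C, D) contributes 0 new; branch {A=T} (B, C, D, E) contributes 8 new; branch {A=T, D=F} (B, C, E) contributes 0 new; branch {B=T} (A, C, D, E) contributes 4 new. Total: 28.

28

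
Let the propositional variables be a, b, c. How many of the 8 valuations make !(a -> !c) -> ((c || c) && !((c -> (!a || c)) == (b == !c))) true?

Initial set: {T (!(a -> !c) -> ((c || c) && !((c -> (!a || c)) == (b == !c))))}.
T (!(a -> !c) -> ((c || c) && !((c -> (!a || c)) == (b == !c)))): β-rule — branch into F !(a -> !c)  //  T ((c || c) && !((c -> (!a || c)) == (b == !c))).
  branch 1 (add F !(a -> !c)):
    F !(a -> !c): β-rule — branch into F a  //  T !c.
      branch 1.1 (add F a):
        ○ open, literals {a=0}.
      branch 1.2 (add T !c):
        ○ open, literals {c=0}.
  branch 2 (add T ((c || c) && !((c -> (!a || c)) == (b == !c)))):
    T ((c || c) && !((c -> (!a || c)) == (b == !c))): α-rule — add T (c || c), T !((c -> (!a || c)) == (b == !c)).
    T (c || c): β-rule — branch into T c  //  T c.
      branch 2.1 (add T c):
        T !((c -> (!a || c)) == (b == !c)): β-rule — branch into T (c -> (!a || c)), F (b == !c)  //  F (c -> (!a || c)), T (b == !c).
          branch 2.1.1 (add T (c -> (!a || c)), F (b == !c)):
            T (c -> (!a || c)): β-rule — branch into F c  //  T (!a || c).
              branch 2.1.1.1 (add F c):
                × closes — contains both c and !c.
              branch 2.1.1.2 (add T (!a || c)):
                F (b == !c): β-rule — branch into T b, F !c  //  F b, T !c.
                  branch 2.1.1.2.1 (add T b, F !c):
                    T (!a || c): β-rule — branch into T !a  //  T c.
                      branch 2.1.1.2.1.1 (add T !a):
                        ○ open, literals {a=0, b=1, c=1}.
                      branch 2.1.1.2.1.2 (add T c):
                        ○ open, literals {b=1, c=1}.
                  branch 2.1.1.2.2 (add F b, T !c):
                    × closes — contains both c and !c.
          branch 2.1.2 (add F (c -> (!a || c)), T (b == !c)):
            F (c -> (!a || c)): α-rule — add T c, F (!a || c).
            F (!a || c): α-rule — add F !a, F c.
            × closes — contains both c and !c.
      branch 2.2 (add T c):
        T !((c -> (!a || c)) == (b == !c)): β-rule — branch into T (c -> (!a || c)), F (b == !c)  //  F (c -> (!a || c)), T (b == !c).
          branch 2.2.1 (add T (c -> (!a || c)), F (b == !c)):
            T (c -> (!a || c)): β-rule — branch into F c  //  T (!a || c).
              branch 2.2.1.1 (add F c):
                × closes — contains both c and !c.
              branch 2.2.1.2 (add T (!a || c)):
                F (b == !c): β-rule — branch into T b, F !c  //  F b, T !c.
                  branch 2.2.1.2.1 (add T b, F !c):
                    T (!a || c): β-rule — branch into T !a  //  T c.
                      branch 2.2.1.2.1.1 (add T !a):
                        ○ open, literals {a=0, b=1, c=1}.
                      branch 2.2.1.2.1.2 (add T c):
                        ○ open, literals {b=1, c=1}.
                  branch 2.2.1.2.2 (add F b, T !c):
                    × closes — contains both c and !c.
          branch 2.2.2 (add F (c -> (!a || c)), T (b == !c)):
            F (c -> (!a || c)): α-rule — add T c, F (!a || c).
            F (!a || c): α-rule — add F !a, F c.
            × closes — contains both c and !c.
6 branches closed, 6 open.
Each open branch fixes some atoms; the unmentioned ones are free. Counting distinct full assignments: branch {a=0} (b, c) contributes 4 new; branch {c=0} (a, b) contributes 2 new; branch {a=0, b=1, c=1} (none free) contributes 0 new; branch {b=1, c=1} (a) contributes 1 new; branch {a=0, b=1, c=1} (none free) contributes 0 new; branch {b=1, c=1} (a) contributes 0 new. Total: 7.

7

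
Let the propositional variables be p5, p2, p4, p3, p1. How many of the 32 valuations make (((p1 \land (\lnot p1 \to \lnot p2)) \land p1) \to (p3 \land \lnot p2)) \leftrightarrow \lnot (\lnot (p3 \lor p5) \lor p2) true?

Initial set: {((((p1 \land (\lnot p1 \to \lnot p2)) \land p1) \to (p3 \land \lnot p2)) \leftrightarrow \lnot (\lnot (p3 \lor p5) \lor p2))}.
((((p1 \land (\lnot p1 \to \lnot p2)) \land p1) \to (p3 \land \lnot p2)) \leftrightarrow \lnot (\lnot (p3 \lor p5) \lor p2)): β-rule — branch into (((p1 \land (\lnot p1 \to \lnot p2)) \land p1) \to (p3 \land \lnot p2)), \lnot (\lnot (p3 \lor p5) \lor p2)  //  \lnot (((p1 \land (\lnot p1 \to \lnot p2)) \land p1) \to (p3 \land \lnot p2)), \lnot \lnot (\lnot (p3 \lor p5) \lor p2).
  branch 1 (add (((p1 \land (\lnot p1 \to \lnot p2)) \land p1) \to (p3 \land \lnot p2)), \lnot (\lnot (p3 \lor p5) \lor p2)):
    \lnot (\lnot (p3 \lor p5) \lor p2): α-rule — add \lnot \lnot (p3 \lor p5), \lnot p2.
    (((p1 \land (\lnot p1 \to \lnot p2)) \land p1) \to (p3 \land \lnot p2)): β-rule — branch into \lnot ((p1 \land (\lnot p1 \to \lnot p2)) \land p1)  //  (p3 \land \lnot p2).
      branch 1.1 (add \lnot ((p1 \land (\lnot p1 \to \lnot p2)) \land p1)):
        \lnot \lnot (p3 \lor p5): β-rule — branch into p3  //  p5.
          branch 1.1.1 (add p3):
            \lnot ((p1 \land (\lnot p1 \to \lnot p2)) \land p1): β-rule — branch into \lnot (p1 \land (\lnot p1 \to \lnot p2))  //  \lnot p1.
              branch 1.1.1.1 (add \lnot (p1 \land (\lnot p1 \to \lnot p2))):
                \lnot (p1 \land (\lnot p1 \to \lnot p2)): β-rule — branch into \lnot p1  //  \lnot (\lnot p1 \to \lnot p2).
                  branch 1.1.1.1.1 (add \lnot p1):
                    ○ open, literals {p1=F, p2=F, p3=T}.
                  branch 1.1.1.1.2 (add \lnot (\lnot p1 \to \lnot p2)):
                    \lnot (\lnot p1 \to \lnot p2): α-rule — add \lnot p1, \lnot \lnot p2.
                    × closes — contains both p2 and \lnot p2.
              branch 1.1.1.2 (add \lnot p1):
                ○ open, literals {p1=F, p2=F, p3=T}.
          branch 1.1.2 (add p5):
            \lnot ((p1 \land (\lnot p1 \to \lnot p2)) \land p1): β-rule — branch into \lnot (p1 \land (\lnot p1 \to \lnot p2))  //  \lnot p1.
              branch 1.1.2.1 (add \lnot (p1 \land (\lnot p1 \to \lnot p2))):
                \lnot (p1 \land (\lnot p1 \to \lnot p2)): β-rule — branch into \lnot p1  //  \lnot (\lnot p1 \to \lnot p2).
                  branch 1.1.2.1.1 (add \lnot p1):
                    ○ open, literals {p1=F, p2=F, p5=T}.
                  branch 1.1.2.1.2 (add \lnot (\lnot p1 \to \lnot p2)):
                    \lnot (\lnot p1 \to \lnot p2): α-rule — add \lnot p1, \lnot \lnot p2.
                    × closes — contains both p2 and \lnot p2.
              branch 1.1.2.2 (add \lnot p1):
                ○ open, literals {p1=F, p2=F, p5=T}.
      branch 1.2 (add (p3 \land \lnot p2)):
        (p3 \land \lnot p2): α-rule — add p3, \lnot p2.
        \lnot \lnot (p3 \lor p5): β-rule — branch into p3  //  p5.
          branch 1.2.1 (add p3):
            ○ open, literals {p2=F, p3=T}.
          branch 1.2.2 (add p5):
            ○ open, literals {p2=F, p3=T, p5=T}.
  branch 2 (add \lnot (((p1 \land (\lnot p1 \to \lnot p2)) \land p1) \to (p3 \land \lnot p2)), \lnot \lnot (\lnot (p3 \lor p5) \lor p2)):
    \lnot (((p1 \land (\lnot p1 \to \lnot p2)) \land p1) \to (p3 \land \lnot p2)): α-rule — add ((p1 \land (\lnot p1 \to \lnot p2)) \land p1), \lnot (p3 \land \lnot p2).
    ((p1 \land (\lnot p1 \to \lnot p2)) \land p1): α-rule — add (p1 \land (\lnot p1 \to \lnot p2)), p1.
    (p1 \land (\lnot p1 \to \lnot p2)): α-rule — add p1, (\lnot p1 \to \lnot p2).
    \lnot \lnot (\lnot (p3 \lor p5) \lor p2): β-rule — branch into \lnot (p3 \lor p5)  //  p2.
      branch 2.1 (add \lnot (p3 \lor p5)):
        \lnot (p3 \lor p5): α-rule — add \lnot p3, \lnot p5.
        \lnot (p3 \land \lnot p2): β-rule — branch into \lnot p3  //  \lnot \lnot p2.
          branch 2.1.1 (add \lnot p3):
            (\lnot p1 \to \lnot p2): β-rule — branch into \lnot \lnot p1  //  \lnot p2.
              branch 2.1.1.1 (add \lnot \lnot p1):
                ○ open, literals {p1=T, p3=F, p5=F}.
              branch 2.1.1.2 (add \lnot p2):
                ○ open, literals {p1=T, p2=F, p3=F, p5=F}.
          branch 2.1.2 (add \lnot \lnot p2):
            (\lnot p1 \to \lnot p2): β-rule — branch into \lnot \lnot p1  //  \lnot p2.
              branch 2.1.2.1 (add \lnot \lnot p1):
                ○ open, literals {p1=T, p2=T, p3=F, p5=F}.
              branch 2.1.2.2 (add \lnot p2):
                × closes — contains both p2 and \lnot p2.
      branch 2.2 (add p2):
        \lnot (p3 \land \lnot p2): β-rule — branch into \lnot p3  //  \lnot \lnot p2.
          branch 2.2.1 (add \lnot p3):
            (\lnot p1 \to \lnot p2): β-rule — branch into \lnot \lnot p1  //  \lnot p2.
              branch 2.2.1.1 (add \lnot \lnot p1):
                ○ open, literals {p1=T, p2=T, p3=F}.
              branch 2.2.1.2 (add \lnot p2):
                × closes — contains both p2 and \lnot p2.
          branch 2.2.2 (add \lnot \lnot p2):
            (\lnot p1 \to \lnot p2): β-rule — branch into \lnot \lnot p1  //  \lnot p2.
              branch 2.2.2.1 (add \lnot \lnot p1):
                ○ open, literals {p1=T, p2=T}.
              branch 2.2.2.2 (add \lnot p2):
                × closes — contains both p2 and \lnot p2.
5 branches closed, 11 open.
Each open branch fixes some atoms; the unmentioned ones are free. Counting distinct full assignments: branch {p1=F, p2=F, p3=T} (p5, p4) contributes 4 new; branch {p1=F, p2=F, p3=T} (p5, p4) contributes 0 new; branch {p1=F, p2=F, p5=T} (p4, p3) contributes 2 new; branch {p1=F, p2=F, p5=T} (p4, p3) contributes 0 new; branch {p2=F, p3=T} (p5, p4, p1) contributes 4 new; branch {p2=F, p3=T, p5=T} (p4, p1) contributes 0 new; branch {p1=T, p3=F, p5=F} (p2, p4) contributes 4 new; branch {p1=T, p2=F, p3=F, p5=F} (p4) contributes 0 new; branch {p1=T, p2=T, p3=F, p5=F} (p4) contributes 0 new; branch {p1=T, p2=T, p3=F} (p5, p4) contributes 2 new; branch {p1=T, p2=T} (p5, p4, p3) contributes 4 new. Total: 20.

20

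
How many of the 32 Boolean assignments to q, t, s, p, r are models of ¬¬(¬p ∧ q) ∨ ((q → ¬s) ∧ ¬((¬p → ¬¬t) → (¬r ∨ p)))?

Initial set: {T (¬¬(¬p ∧ q) ∨ ((q → ¬s) ∧ ¬((¬p → ¬¬t) → (¬r ∨ p))))}.
T (¬¬(¬p ∧ q) ∨ ((q → ¬s) ∧ ¬((¬p → ¬¬t) → (¬r ∨ p)))): β-rule — branch into T ¬¬(¬p ∧ q)  //  T ((q → ¬s) ∧ ¬((¬p → ¬¬t) → (¬r ∨ p))).
  branch 1 (add T ¬¬(¬p ∧ q)):
    T ¬¬(¬p ∧ q): drop double negation, giving T (¬p ∧ q).
    T (¬p ∧ q): α-rule — add T ¬p, T q.
    ○ open, literals {p=0, q=1}.
  branch 2 (add T ((q → ¬s) ∧ ¬((¬p → ¬¬t) → (¬r ∨ p)))):
    T ((q → ¬s) ∧ ¬((¬p → ¬¬t) → (¬r ∨ p))): α-rule — add T (q → ¬s), T ¬((¬p → ¬¬t) → (¬r ∨ p)).
    T ¬((¬p → ¬¬t) → (¬r ∨ p)): α-rule — add T (¬p → ¬¬t), F (¬r ∨ p).
    F (¬r ∨ p): α-rule — add F ¬r, F p.
    T (q → ¬s): β-rule — branch into F q  //  T ¬s.
      branch 2.1 (add F q):
        T (¬p → ¬¬t): β-rule — branch into F ¬p  //  T ¬¬t.
          branch 2.1.1 (add F ¬p):
            × closes — contains both p and ¬p.
          branch 2.1.2 (add T ¬¬t):
            T ¬¬t: drop double negation, giving T t.
            ○ open, literals {p=0, q=0, r=1, t=1}.
      branch 2.2 (add T ¬s):
        T (¬p → ¬¬t): β-rule — branch into F ¬p  //  T ¬¬t.
          branch 2.2.1 (add F ¬p):
            × closes — contains both p and ¬p.
          branch 2.2.2 (add T ¬¬t):
            T ¬¬t: drop double negation, giving T t.
            ○ open, literals {p=0, r=1, s=0, t=1}.
2 branches closed, 3 open.
Each open branch fixes some atoms; the unmentioned ones are free. Counting distinct full assignments: branch {p=0, q=1} (t, s, r) contributes 8 new; branch {p=0, q=0, r=1, t=1} (s) contributes 2 new; branch {p=0, r=1, s=0, t=1} (q) contributes 0 new. Total: 10.

10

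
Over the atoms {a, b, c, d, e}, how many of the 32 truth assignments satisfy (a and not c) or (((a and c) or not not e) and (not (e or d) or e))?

22

Initial set: {((a and not c) or (((a and c) or not not e) and (not (e or d) or e)))}.
((a and not c) or (((a and c) or not not e) and (not (e or d) or e))): β-rule — branch into (a and not c)  //  (((a and c) or not not e) and (not (e or d) or e)).
  branch 1 (add (a and not c)):
    (a and not c): α-rule — add a, not c.
    ○ open, literals {a=true, c=false}.
  branch 2 (add (((a and c) or not not e) and (not (e or d) or e))):
    (((a and c) or not not e) and (not (e or d) or e)): α-rule — add ((a and c) or not not e), (not (e or d) or e).
    ((a and c) or not not e): β-rule — branch into (a and c)  //  not not e.
      branch 2.1 (add (a and c)):
        (a and c): α-rule — add a, c.
        (not (e or d) or e): β-rule — branch into not (e or d)  //  e.
          branch 2.1.1 (add not (e or d)):
            not (e or d): α-rule — add not e, not d.
            ○ open, literals {a=true, c=true, d=false, e=false}.
          branch 2.1.2 (add e):
            ○ open, literals {a=true, c=true, e=true}.
      branch 2.2 (add not not e):
        not not e: drop double negation, giving e.
        (not (e or d) or e): β-rule — branch into not (e or d)  //  e.
          branch 2.2.1 (add not (e or d)):
            not (e or d): α-rule — add not e, not d.
            × closes — contains both e and not e.
          branch 2.2.2 (add e):
            ○ open, literals {e=true}.
1 branch closed, 4 open.
Each open branch fixes some atoms; the unmentioned ones are free. Counting distinct full assignments: branch {a=true, c=false} (b, d, e) contributes 8 new; branch {a=true, c=true, d=false, e=false} (b) contributes 2 new; branch {a=true, c=true, e=true} (b, d) contributes 4 new; branch {e=true} (a, b, c, d) contributes 8 new. Total: 22.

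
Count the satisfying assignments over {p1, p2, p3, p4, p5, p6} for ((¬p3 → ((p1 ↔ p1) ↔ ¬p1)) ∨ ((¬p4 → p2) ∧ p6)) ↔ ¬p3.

Initial set: {T (((¬p3 → ((p1 ↔ p1) ↔ ¬p1)) ∨ ((¬p4 → p2) ∧ p6)) ↔ ¬p3)}.
T (((¬p3 → ((p1 ↔ p1) ↔ ¬p1)) ∨ ((¬p4 → p2) ∧ p6)) ↔ ¬p3): β-rule — branch into T ((¬p3 → ((p1 ↔ p1) ↔ ¬p1)) ∨ ((¬p4 → p2) ∧ p6)), T ¬p3  //  F ((¬p3 → ((p1 ↔ p1) ↔ ¬p1)) ∨ ((¬p4 → p2) ∧ p6)), F ¬p3.
  branch 1 (add T ((¬p3 → ((p1 ↔ p1) ↔ ¬p1)) ∨ ((¬p4 → p2) ∧ p6)), T ¬p3):
    T ((¬p3 → ((p1 ↔ p1) ↔ ¬p1)) ∨ ((¬p4 → p2) ∧ p6)): β-rule — branch into T (¬p3 → ((p1 ↔ p1) ↔ ¬p1))  //  T ((¬p4 → p2) ∧ p6).
      branch 1.1 (add T (¬p3 → ((p1 ↔ p1) ↔ ¬p1))):
        T (¬p3 → ((p1 ↔ p1) ↔ ¬p1)): β-rule — branch into F ¬p3  //  T ((p1 ↔ p1) ↔ ¬p1).
          branch 1.1.1 (add F ¬p3):
            × closes — contains both p3 and ¬p3.
          branch 1.1.2 (add T ((p1 ↔ p1) ↔ ¬p1)):
            T ((p1 ↔ p1) ↔ ¬p1): β-rule — branch into T (p1 ↔ p1), T ¬p1  //  F (p1 ↔ p1), F ¬p1.
              branch 1.1.2.1 (add T (p1 ↔ p1), T ¬p1):
                T (p1 ↔ p1): β-rule — branch into T p1, T p1  //  F p1, F p1.
                  branch 1.1.2.1.1 (add T p1, T p1):
                    × closes — contains both p1 and ¬p1.
                  branch 1.1.2.1.2 (add F p1, F p1):
                    ○ open, literals {p1=F, p3=F}.
              branch 1.1.2.2 (add F (p1 ↔ p1), F ¬p1):
                F (p1 ↔ p1): β-rule — branch into T p1, F p1  //  F p1, T p1.
                  branch 1.1.2.2.1 (add T p1, F p1):
                    × closes — contains both p1 and ¬p1.
                  branch 1.1.2.2.2 (add F p1, T p1):
                    × closes — contains both p1 and ¬p1.
      branch 1.2 (add T ((¬p4 → p2) ∧ p6)):
        T ((¬p4 → p2) ∧ p6): α-rule — add T (¬p4 → p2), T p6.
        T (¬p4 → p2): β-rule — branch into F ¬p4  //  T p2.
          branch 1.2.1 (add F ¬p4):
            ○ open, literals {p3=F, p4=T, p6=T}.
          branch 1.2.2 (add T p2):
            ○ open, literals {p2=T, p3=F, p6=T}.
  branch 2 (add F ((¬p3 → ((p1 ↔ p1) ↔ ¬p1)) ∨ ((¬p4 → p2) ∧ p6)), F ¬p3):
    F ((¬p3 → ((p1 ↔ p1) ↔ ¬p1)) ∨ ((¬p4 → p2) ∧ p6)): α-rule — add F (¬p3 → ((p1 ↔ p1) ↔ ¬p1)), F ((¬p4 → p2) ∧ p6).
    F (¬p3 → ((p1 ↔ p1) ↔ ¬p1)): α-rule — add T ¬p3, F ((p1 ↔ p1) ↔ ¬p1).
    × closes — contains both p3 and ¬p3.
5 branches closed, 3 open.
Each open branch fixes some atoms; the unmentioned ones are free. Counting distinct full assignments: branch {p1=F, p3=F} (p2, p4, p5, p6) contributes 16 new; branch {p3=F, p4=T, p6=T} (p1, p2, p5) contributes 4 new; branch {p2=T, p3=F, p6=T} (p1, p4, p5) contributes 2 new. Total: 22.

22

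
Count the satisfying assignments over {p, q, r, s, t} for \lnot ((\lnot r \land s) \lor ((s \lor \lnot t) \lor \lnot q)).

4

Initial set: {T \lnot ((\lnot r \land s) \lor ((s \lor \lnot t) \lor \lnot q))}.
T \lnot ((\lnot r \land s) \lor ((s \lor \lnot t) \lor \lnot q)): α-rule — add F (\lnot r \land s), F ((s \lor \lnot t) \lor \lnot q).
F ((s \lor \lnot t) \lor \lnot q): α-rule — add F (s \lor \lnot t), F \lnot q.
F (s \lor \lnot t): α-rule — add F s, F \lnot t.
F (\lnot r \land s): β-rule — branch into F \lnot r  //  F s.
  branch 1 (add F \lnot r):
    ○ open, literals {q=T, r=T, s=F, t=T}.
  branch 2 (add F s):
    ○ open, literals {q=T, s=F, t=T}.
0 branches closed, 2 open.
Each open branch fixes some atoms; the unmentioned ones are free. Counting distinct full assignments: branch {q=T, r=T, s=F, t=T} (p) contributes 2 new; branch {q=T, s=F, t=T} (p, r) contributes 2 new. Total: 4.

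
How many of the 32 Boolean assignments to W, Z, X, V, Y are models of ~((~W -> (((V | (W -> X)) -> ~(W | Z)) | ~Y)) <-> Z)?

20

Initial set: {T ~((~W -> (((V | (W -> X)) -> ~(W | Z)) | ~Y)) <-> Z)}.
T ~((~W -> (((V | (W -> X)) -> ~(W | Z)) | ~Y)) <-> Z): β-rule — branch into T (~W -> (((V | (W -> X)) -> ~(W | Z)) | ~Y)), F Z  //  F (~W -> (((V | (W -> X)) -> ~(W | Z)) | ~Y)), T Z.
  branch 1 (add T (~W -> (((V | (W -> X)) -> ~(W | Z)) | ~Y)), F Z):
    T (~W -> (((V | (W -> X)) -> ~(W | Z)) | ~Y)): β-rule — branch into F ~W  //  T (((V | (W -> X)) -> ~(W | Z)) | ~Y).
      branch 1.1 (add F ~W):
        ○ open, literals {W=1, Z=0}.
      branch 1.2 (add T (((V | (W -> X)) -> ~(W | Z)) | ~Y)):
        T (((V | (W -> X)) -> ~(W | Z)) | ~Y): β-rule — branch into T ((V | (W -> X)) -> ~(W | Z))  //  T ~Y.
          branch 1.2.1 (add T ((V | (W -> X)) -> ~(W | Z))):
            T ((V | (W -> X)) -> ~(W | Z)): β-rule — branch into F (V | (W -> X))  //  T ~(W | Z).
              branch 1.2.1.1 (add F (V | (W -> X))):
                F (V | (W -> X)): α-rule — add F V, F (W -> X).
                F (W -> X): α-rule — add T W, F X.
                ○ open, literals {V=0, W=1, X=0, Z=0}.
              branch 1.2.1.2 (add T ~(W | Z)):
                T ~(W | Z): α-rule — add F W, F Z.
                ○ open, literals {W=0, Z=0}.
          branch 1.2.2 (add T ~Y):
            ○ open, literals {Y=0, Z=0}.
  branch 2 (add F (~W -> (((V | (W -> X)) -> ~(W | Z)) | ~Y)), T Z):
    F (~W -> (((V | (W -> X)) -> ~(W | Z)) | ~Y)): α-rule — add T ~W, F (((V | (W -> X)) -> ~(W | Z)) | ~Y).
    F (((V | (W -> X)) -> ~(W | Z)) | ~Y): α-rule — add F ((V | (W -> X)) -> ~(W | Z)), F ~Y.
    F ((V | (W -> X)) -> ~(W | Z)): α-rule — add T (V | (W -> X)), F ~(W | Z).
    T (V | (W -> X)): β-rule — branch into T V  //  T (W -> X).
      branch 2.1 (add T V):
        F ~(W | Z): β-rule — branch into T W  //  T Z.
          branch 2.1.1 (add T W):
            × closes — contains both W and ~W.
          branch 2.1.2 (add T Z):
            ○ open, literals {V=1, W=0, Y=1, Z=1}.
      branch 2.2 (add T (W -> X)):
        F ~(W | Z): β-rule — branch into T W  //  T Z.
          branch 2.2.1 (add T W):
            × closes — contains both W and ~W.
          branch 2.2.2 (add T Z):
            T (W -> X): β-rule — branch into F W  //  T X.
              branch 2.2.2.1 (add F W):
                ○ open, literals {W=0, Y=1, Z=1}.
              branch 2.2.2.2 (add T X):
                ○ open, literals {W=0, X=1, Y=1, Z=1}.
2 branches closed, 7 open.
Each open branch fixes some atoms; the unmentioned ones are free. Counting distinct full assignments: branch {W=1, Z=0} (X, V, Y) contributes 8 new; branch {V=0, W=1, X=0, Z=0} (Y) contributes 0 new; branch {W=0, Z=0} (X, V, Y) contributes 8 new; branch {Y=0, Z=0} (W, X, V) contributes 0 new; branch {V=1, W=0, Y=1, Z=1} (X) contributes 2 new; branch {W=0, Y=1, Z=1} (X, V) contributes 2 new; branch {W=0, X=1, Y=1, Z=1} (V) contributes 0 new. Total: 20.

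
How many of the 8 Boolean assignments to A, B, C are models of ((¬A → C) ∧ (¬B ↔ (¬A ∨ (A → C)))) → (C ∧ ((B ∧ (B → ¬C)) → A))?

7

Initial set: {(((¬A → C) ∧ (¬B ↔ (¬A ∨ (A → C)))) → (C ∧ ((B ∧ (B → ¬C)) → A)))}.
(((¬A → C) ∧ (¬B ↔ (¬A ∨ (A → C)))) → (C ∧ ((B ∧ (B → ¬C)) → A))): β-rule — branch into ¬((¬A → C) ∧ (¬B ↔ (¬A ∨ (A → C))))  //  (C ∧ ((B ∧ (B → ¬C)) → A)).
  branch 1 (add ¬((¬A → C) ∧ (¬B ↔ (¬A ∨ (A → C))))):
    ¬((¬A → C) ∧ (¬B ↔ (¬A ∨ (A → C)))): β-rule — branch into ¬(¬A → C)  //  ¬(¬B ↔ (¬A ∨ (A → C))).
      branch 1.1 (add ¬(¬A → C)):
        ¬(¬A → C): α-rule — add ¬A, ¬C.
        ○ open, literals {A=F, C=F}.
      branch 1.2 (add ¬(¬B ↔ (¬A ∨ (A → C)))):
        ¬(¬B ↔ (¬A ∨ (A → C))): β-rule — branch into ¬B, ¬(¬A ∨ (A → C))  //  ¬¬B, (¬A ∨ (A → C)).
          branch 1.2.1 (add ¬B, ¬(¬A ∨ (A → C))):
            ¬(¬A ∨ (A → C)): α-rule — add ¬¬A, ¬(A → C).
            ¬(A → C): α-rule — add A, ¬C.
            ○ open, literals {A=T, B=F, C=F}.
          branch 1.2.2 (add ¬¬B, (¬A ∨ (A → C))):
            (¬A ∨ (A → C)): β-rule — branch into ¬A  //  (A → C).
              branch 1.2.2.1 (add ¬A):
                ○ open, literals {A=F, B=T}.
              branch 1.2.2.2 (add (A → C)):
                (A → C): β-rule — branch into ¬A  //  C.
                  branch 1.2.2.2.1 (add ¬A):
                    ○ open, literals {A=F, B=T}.
                  branch 1.2.2.2.2 (add C):
                    ○ open, literals {B=T, C=T}.
  branch 2 (add (C ∧ ((B ∧ (B → ¬C)) → A))):
    (C ∧ ((B ∧ (B → ¬C)) → A)): α-rule — add C, ((B ∧ (B → ¬C)) → A).
    ((B ∧ (B → ¬C)) → A): β-rule — branch into ¬(B ∧ (B → ¬C))  //  A.
      branch 2.1 (add ¬(B ∧ (B → ¬C))):
        ¬(B ∧ (B → ¬C)): β-rule — branch into ¬B  //  ¬(B → ¬C).
          branch 2.1.1 (add ¬B):
            ○ open, literals {B=F, C=T}.
          branch 2.1.2 (add ¬(B → ¬C)):
            ¬(B → ¬C): α-rule — add B, ¬¬C.
            ○ open, literals {B=T, C=T}.
      branch 2.2 (add A):
        ○ open, literals {A=T, C=T}.
0 branches closed, 8 open.
Each open branch fixes some atoms; the unmentioned ones are free. Counting distinct full assignments: branch {A=F, C=F} (B) contributes 2 new; branch {A=T, B=F, C=F} (none free) contributes 1 new; branch {A=F, B=T} (C) contributes 1 new; branch {A=F, B=T} (C) contributes 0 new; branch {B=T, C=T} (A) contributes 1 new; branch {B=F, C=T} (A) contributes 2 new; branch {B=T, C=T} (A) contributes 0 new; branch {A=T, C=T} (B) contributes 0 new. Total: 7.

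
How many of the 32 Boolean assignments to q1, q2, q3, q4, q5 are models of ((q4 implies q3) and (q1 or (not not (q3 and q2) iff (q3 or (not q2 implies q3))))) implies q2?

24

Initial set: {(((q4 implies q3) and (q1 or (not not (q3 and q2) iff (q3 or (not q2 implies q3))))) implies q2)}.
(((q4 implies q3) and (q1 or (not not (q3 and q2) iff (q3 or (not q2 implies q3))))) implies q2): β-rule — branch into not ((q4 implies q3) and (q1 or (not not (q3 and q2) iff (q3 or (not q2 implies q3)))))  //  q2.
  branch 1 (add not ((q4 implies q3) and (q1 or (not not (q3 and q2) iff (q3 or (not q2 implies q3)))))):
    not ((q4 implies q3) and (q1 or (not not (q3 and q2) iff (q3 or (not q2 implies q3))))): β-rule — branch into not (q4 implies q3)  //  not (q1 or (not not (q3 and q2) iff (q3 or (not q2 implies q3)))).
      branch 1.1 (add not (q4 implies q3)):
        not (q4 implies q3): α-rule — add q4, not q3.
        ○ open, literals {q3=0, q4=1}.
      branch 1.2 (add not (q1 or (not not (q3 and q2) iff (q3 or (not q2 implies q3))))):
        not (q1 or (not not (q3 and q2) iff (q3 or (not q2 implies q3)))): α-rule — add not q1, not (not not (q3 and q2) iff (q3 or (not q2 implies q3))).
        not (not not (q3 and q2) iff (q3 or (not q2 implies q3))): β-rule — branch into not not (q3 and q2), not (q3 or (not q2 implies q3))  //  not not not (q3 and q2), (q3 or (not q2 implies q3)).
          branch 1.2.1 (add not not (q3 and q2), not (q3 or (not q2 implies q3))):
            not not (q3 and q2): drop double negation, giving (q3 and q2).
            not (q3 or (not q2 implies q3)): α-rule — add not q3, not (not q2 implies q3).
            (q3 and q2): α-rule — add q3, q2.
            × closes — contains both q3 and not q3.
          branch 1.2.2 (add not not not (q3 and q2), (q3 or (not q2 implies q3))):
            not not not (q3 and q2): drop double negation, giving not (q3 and q2).
            (q3 or (not q2 implies q3)): β-rule — branch into q3  //  (not q2 implies q3).
              branch 1.2.2.1 (add q3):
                not (q3 and q2): β-rule — branch into not q3  //  not q2.
                  branch 1.2.2.1.1 (add not q3):
                    × closes — contains both q3 and not q3.
                  branch 1.2.2.1.2 (add not q2):
                    ○ open, literals {q1=0, q2=0, q3=1}.
              branch 1.2.2.2 (add (not q2 implies q3)):
                not (q3 and q2): β-rule — branch into not q3  //  not q2.
                  branch 1.2.2.2.1 (add not q3):
                    (not q2 implies q3): β-rule — branch into not not q2  //  q3.
                      branch 1.2.2.2.1.1 (add not not q2):
                        ○ open, literals {q1=0, q2=1, q3=0}.
                      branch 1.2.2.2.1.2 (add q3):
                        × closes — contains both q3 and not q3.
                  branch 1.2.2.2.2 (add not q2):
                    (not q2 implies q3): β-rule — branch into not not q2  //  q3.
                      branch 1.2.2.2.2.1 (add not not q2):
                        × closes — contains both q2 and not q2.
                      branch 1.2.2.2.2.2 (add q3):
                        ○ open, literals {q1=0, q2=0, q3=1}.
  branch 2 (add q2):
    ○ open, literals {q2=1}.
4 branches closed, 5 open.
Each open branch fixes some atoms; the unmentioned ones are free. Counting distinct full assignments: branch {q3=0, q4=1} (q1, q2, q5) contributes 8 new; branch {q1=0, q2=0, q3=1} (q4, q5) contributes 4 new; branch {q1=0, q2=1, q3=0} (q4, q5) contributes 2 new; branch {q1=0, q2=0, q3=1} (q4, q5) contributes 0 new; branch {q2=1} (q1, q3, q4, q5) contributes 10 new. Total: 24.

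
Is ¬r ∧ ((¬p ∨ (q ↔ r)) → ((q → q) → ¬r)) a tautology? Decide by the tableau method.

Not valid

Assume the negation and expand:
Initial set: {F (¬r ∧ ((¬p ∨ (q ↔ r)) → ((q → q) → ¬r)))}.
F (¬r ∧ ((¬p ∨ (q ↔ r)) → ((q → q) → ¬r))): β-rule — branch into F ¬r  //  F ((¬p ∨ (q ↔ r)) → ((q → q) → ¬r)).
  branch 1 (add F ¬r):
    ○ open, literals {r=true}.
  branch 2 (add F ((¬p ∨ (q ↔ r)) → ((q → q) → ¬r))):
    F ((¬p ∨ (q ↔ r)) → ((q → q) → ¬r)): α-rule — add T (¬p ∨ (q ↔ r)), F ((q → q) → ¬r).
    F ((q → q) → ¬r): α-rule — add T (q → q), F ¬r.
    T (¬p ∨ (q ↔ r)): β-rule — branch into T ¬p  //  T (q ↔ r).
      branch 2.1 (add T ¬p):
        T (q → q): β-rule — branch into F q  //  T q.
          branch 2.1.1 (add F q):
            ○ open, literals {p=false, q=false, r=true}.
          branch 2.1.2 (add T q):
            ○ open, literals {p=false, q=true, r=true}.
      branch 2.2 (add T (q ↔ r)):
        T (q → q): β-rule — branch into F q  //  T q.
          branch 2.2.1 (add F q):
            T (q ↔ r): β-rule — branch into T q, T r  //  F q, F r.
              branch 2.2.1.1 (add T q, T r):
                × closes — contains both q and ¬q.
              branch 2.2.1.2 (add F q, F r):
                × closes — contains both r and ¬r.
          branch 2.2.2 (add T q):
            T (q ↔ r): β-rule — branch into T q, T r  //  F q, F r.
              branch 2.2.2.1 (add T q, T r):
                ○ open, literals {q=true, r=true}.
              branch 2.2.2.2 (add F q, F r):
                × closes — contains both q and ¬q.
3 branches closed, 4 open.
An open branch gives a countermodel: r=true (unmentioned atoms arbitrary); under it the original formula is false.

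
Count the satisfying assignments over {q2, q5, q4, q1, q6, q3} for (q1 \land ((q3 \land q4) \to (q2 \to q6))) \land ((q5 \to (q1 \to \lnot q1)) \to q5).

Initial set: {T ((q1 \land ((q3 \land q4) \to (q2 \to q6))) \land ((q5 \to (q1 \to \lnot q1)) \to q5))}.
T ((q1 \land ((q3 \land q4) \to (q2 \to q6))) \land ((q5 \to (q1 \to \lnot q1)) \to q5)): α-rule — add T (q1 \land ((q3 \land q4) \to (q2 \to q6))), T ((q5 \to (q1 \to \lnot q1)) \to q5).
T (q1 \land ((q3 \land q4) \to (q2 \to q6))): α-rule — add T q1, T ((q3 \land q4) \to (q2 \to q6)).
T ((q5 \to (q1 \to \lnot q1)) \to q5): β-rule — branch into F (q5 \to (q1 \to \lnot q1))  //  T q5.
  branch 1 (add F (q5 \to (q1 \to \lnot q1))):
    F (q5 \to (q1 \to \lnot q1)): α-rule — add T q5, F (q1 \to \lnot q1).
    F (q1 \to \lnot q1): α-rule — add T q1, F \lnot q1.
    T ((q3 \land q4) \to (q2 \to q6)): β-rule — branch into F (q3 \land q4)  //  T (q2 \to q6).
      branch 1.1 (add F (q3 \land q4)):
        F (q3 \land q4): β-rule — branch into F q3  //  F q4.
          branch 1.1.1 (add F q3):
            ○ open, literals {q1=1, q3=0, q5=1}.
          branch 1.1.2 (add F q4):
            ○ open, literals {q1=1, q4=0, q5=1}.
      branch 1.2 (add T (q2 \to q6)):
        T (q2 \to q6): β-rule — branch into F q2  //  T q6.
          branch 1.2.1 (add F q2):
            ○ open, literals {q1=1, q2=0, q5=1}.
          branch 1.2.2 (add T q6):
            ○ open, literals {q1=1, q5=1, q6=1}.
  branch 2 (add T q5):
    T ((q3 \land q4) \to (q2 \to q6)): β-rule — branch into F (q3 \land q4)  //  T (q2 \to q6).
      branch 2.1 (add F (q3 \land q4)):
        F (q3 \land q4): β-rule — branch into F q3  //  F q4.
          branch 2.1.1 (add F q3):
            ○ open, literals {q1=1, q3=0, q5=1}.
          branch 2.1.2 (add F q4):
            ○ open, literals {q1=1, q4=0, q5=1}.
      branch 2.2 (add T (q2 \to q6)):
        T (q2 \to q6): β-rule — branch into F q2  //  T q6.
          branch 2.2.1 (add F q2):
            ○ open, literals {q1=1, q2=0, q5=1}.
          branch 2.2.2 (add T q6):
            ○ open, literals {q1=1, q5=1, q6=1}.
0 branches closed, 8 open.
Each open branch fixes some atoms; the unmentioned ones are free. Counting distinct full assignments: branch {q1=1, q3=0, q5=1} (q2, q4, q6) contributes 8 new; branch {q1=1, q4=0, q5=1} (q2, q6, q3) contributes 4 new; branch {q1=1, q2=0, q5=1} (q4, q6, q3) contributes 2 new; branch {q1=1, q5=1, q6=1} (q2, q4, q3) contributes 1 new; branch {q1=1, q3=0, q5=1} (q2, q4, q6) contributes 0 new; branch {q1=1, q4=0, q5=1} (q2, q6, q3) contributes 0 new; branch {q1=1, q2=0, q5=1} (q4, q6, q3) contributes 0 new; branch {q1=1, q5=1, q6=1} (q2, q4, q3) contributes 0 new. Total: 15.

15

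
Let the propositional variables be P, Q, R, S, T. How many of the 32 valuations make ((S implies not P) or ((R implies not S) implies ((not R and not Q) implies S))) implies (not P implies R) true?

24

Initial set: {(((S implies not P) or ((R implies not S) implies ((not R and not Q) implies S))) implies (not P implies R))}.
(((S implies not P) or ((R implies not S) implies ((not R and not Q) implies S))) implies (not P implies R)): β-rule — branch into not ((S implies not P) or ((R implies not S) implies ((not R and not Q) implies S)))  //  (not P implies R).
  branch 1 (add not ((S implies not P) or ((R implies not S) implies ((not R and not Q) implies S)))):
    not ((S implies not P) or ((R implies not S) implies ((not R and not Q) implies S))): α-rule — add not (S implies not P), not ((R implies not S) implies ((not R and not Q) implies S)).
    not (S implies not P): α-rule — add S, not not P.
    not ((R implies not S) implies ((not R and not Q) implies S)): α-rule — add (R implies not S), not ((not R and not Q) implies S).
    not ((not R and not Q) implies S): α-rule — add (not R and not Q), not S.
    × closes — contains both S and not S.
  branch 2 (add (not P implies R)):
    (not P implies R): β-rule — branch into not not P  //  R.
      branch 2.1 (add not not P):
        ○ open, literals {P=1}.
      branch 2.2 (add R):
        ○ open, literals {R=1}.
1 branch closed, 2 open.
Each open branch fixes some atoms; the unmentioned ones are free. Counting distinct full assignments: branch {P=1} (Q, R, S, T) contributes 16 new; branch {R=1} (P, Q, S, T) contributes 8 new. Total: 24.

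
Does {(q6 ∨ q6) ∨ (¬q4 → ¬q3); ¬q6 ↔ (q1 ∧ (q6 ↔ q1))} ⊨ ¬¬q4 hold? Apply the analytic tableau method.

Initial set: {T ((q6 ∨ q6) ∨ (¬q4 → ¬q3)); T (¬q6 ↔ (q1 ∧ (q6 ↔ q1))); F ¬¬q4}.
F ¬¬q4: drop double negation, giving F q4.
T ((q6 ∨ q6) ∨ (¬q4 → ¬q3)): β-rule — branch into T (q6 ∨ q6)  //  T (¬q4 → ¬q3).
  branch 1 (add T (q6 ∨ q6)):
    T (¬q6 ↔ (q1 ∧ (q6 ↔ q1))): β-rule — branch into T ¬q6, T (q1 ∧ (q6 ↔ q1))  //  F ¬q6, F (q1 ∧ (q6 ↔ q1)).
      branch 1.1 (add T ¬q6, T (q1 ∧ (q6 ↔ q1))):
        T (q1 ∧ (q6 ↔ q1)): α-rule — add T q1, T (q6 ↔ q1).
        T (q6 ∨ q6): β-rule — branch into T q6  //  T q6.
          branch 1.1.1 (add T q6):
            × closes — contains both q6 and ¬q6.
          branch 1.1.2 (add T q6):
            × closes — contains both q6 and ¬q6.
      branch 1.2 (add F ¬q6, F (q1 ∧ (q6 ↔ q1))):
        T (q6 ∨ q6): β-rule — branch into T q6  //  T q6.
          branch 1.2.1 (add T q6):
            F (q1 ∧ (q6 ↔ q1)): β-rule — branch into F q1  //  F (q6 ↔ q1).
              branch 1.2.1.1 (add F q1):
                ○ open, literals {q1=0, q4=0, q6=1}.
              branch 1.2.1.2 (add F (q6 ↔ q1)):
                F (q6 ↔ q1): β-rule — branch into T q6, F q1  //  F q6, T q1.
                  branch 1.2.1.2.1 (add T q6, F q1):
                    ○ open, literals {q1=0, q4=0, q6=1}.
                  branch 1.2.1.2.2 (add F q6, T q1):
                    × closes — contains both q6 and ¬q6.
          branch 1.2.2 (add T q6):
            F (q1 ∧ (q6 ↔ q1)): β-rule — branch into F q1  //  F (q6 ↔ q1).
              branch 1.2.2.1 (add F q1):
                ○ open, literals {q1=0, q4=0, q6=1}.
              branch 1.2.2.2 (add F (q6 ↔ q1)):
                F (q6 ↔ q1): β-rule — branch into T q6, F q1  //  F q6, T q1.
                  branch 1.2.2.2.1 (add T q6, F q1):
                    ○ open, literals {q1=0, q4=0, q6=1}.
                  branch 1.2.2.2.2 (add F q6, T q1):
                    × closes — contains both q6 and ¬q6.
  branch 2 (add T (¬q4 → ¬q3)):
    T (¬q6 ↔ (q1 ∧ (q6 ↔ q1))): β-rule — branch into T ¬q6, T (q1 ∧ (q6 ↔ q1))  //  F ¬q6, F (q1 ∧ (q6 ↔ q1)).
      branch 2.1 (add T ¬q6, T (q1 ∧ (q6 ↔ q1))):
        T (q1 ∧ (q6 ↔ q1)): α-rule — add T q1, T (q6 ↔ q1).
        T (¬q4 → ¬q3): β-rule — branch into F ¬q4  //  T ¬q3.
          branch 2.1.1 (add F ¬q4):
            × closes — contains both q4 and ¬q4.
          branch 2.1.2 (add T ¬q3):
            T (q6 ↔ q1): β-rule — branch into T q6, T q1  //  F q6, F q1.
              branch 2.1.2.1 (add T q6, T q1):
                × closes — contains both q6 and ¬q6.
              branch 2.1.2.2 (add F q6, F q1):
                × closes — contains both q1 and ¬q1.
      branch 2.2 (add F ¬q6, F (q1 ∧ (q6 ↔ q1))):
        T (¬q4 → ¬q3): β-rule — branch into F ¬q4  //  T ¬q3.
          branch 2.2.1 (add F ¬q4):
            × closes — contains both q4 and ¬q4.
          branch 2.2.2 (add T ¬q3):
            F (q1 ∧ (q6 ↔ q1)): β-rule — branch into F q1  //  F (q6 ↔ q1).
              branch 2.2.2.1 (add F q1):
                ○ open, literals {q1=0, q3=0, q4=0, q6=1}.
              branch 2.2.2.2 (add F (q6 ↔ q1)):
                F (q6 ↔ q1): β-rule — branch into T q6, F q1  //  F q6, T q1.
                  branch 2.2.2.2.1 (add T q6, F q1):
                    ○ open, literals {q1=0, q3=0, q4=0, q6=1}.
                  branch 2.2.2.2.2 (add F q6, T q1):
                    × closes — contains both q6 and ¬q6.
9 branches closed, 6 open.
An open branch gives a countermodel: q1=0, q4=0, q6=1 (unmentioned atoms arbitrary); the premises hold there but the conclusion fails.

No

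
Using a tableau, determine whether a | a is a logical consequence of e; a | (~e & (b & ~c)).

Initial set: {e; (a | (~e & (b & ~c))); ~(a | a)}.
~(a | a): α-rule — add ~a, ~a.
(a | (~e & (b & ~c))): β-rule — branch into a  //  (~e & (b & ~c)).
  branch 1 (add a):
    × closes — contains both a and ~a.
  branch 2 (add (~e & (b & ~c))):
    (~e & (b & ~c)): α-rule — add ~e, (b & ~c).
    × closes — contains both e and ~e.
All 2 branches close.
Every branch closed, so the premises entail the conclusion.

Yes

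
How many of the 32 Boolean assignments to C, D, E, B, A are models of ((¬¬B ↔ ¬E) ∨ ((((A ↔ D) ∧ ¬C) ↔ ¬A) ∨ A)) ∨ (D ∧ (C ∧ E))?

27

Initial set: {T (((¬¬B ↔ ¬E) ∨ ((((A ↔ D) ∧ ¬C) ↔ ¬A) ∨ A)) ∨ (D ∧ (C ∧ E)))}.
T (((¬¬B ↔ ¬E) ∨ ((((A ↔ D) ∧ ¬C) ↔ ¬A) ∨ A)) ∨ (D ∧ (C ∧ E))): β-rule — branch into T ((¬¬B ↔ ¬E) ∨ ((((A ↔ D) ∧ ¬C) ↔ ¬A) ∨ A))  //  T (D ∧ (C ∧ E)).
  branch 1 (add T ((¬¬B ↔ ¬E) ∨ ((((A ↔ D) ∧ ¬C) ↔ ¬A) ∨ A))):
    T ((¬¬B ↔ ¬E) ∨ ((((A ↔ D) ∧ ¬C) ↔ ¬A) ∨ A)): β-rule — branch into T (¬¬B ↔ ¬E)  //  T ((((A ↔ D) ∧ ¬C) ↔ ¬A) ∨ A).
      branch 1.1 (add T (¬¬B ↔ ¬E)):
        T (¬¬B ↔ ¬E): β-rule — branch into T ¬¬B, T ¬E  //  F ¬¬B, F ¬E.
          branch 1.1.1 (add T ¬¬B, T ¬E):
            T ¬¬B: drop double negation, giving T B.
            ○ open, literals {B=T, E=F}.
          branch 1.1.2 (add F ¬¬B, F ¬E):
            F ¬¬B: drop double negation, giving F B.
            ○ open, literals {B=F, E=T}.
      branch 1.2 (add T ((((A ↔ D) ∧ ¬C) ↔ ¬A) ∨ A)):
        T ((((A ↔ D) ∧ ¬C) ↔ ¬A) ∨ A): β-rule — branch into T (((A ↔ D) ∧ ¬C) ↔ ¬A)  //  T A.
          branch 1.2.1 (add T (((A ↔ D) ∧ ¬C) ↔ ¬A)):
            T (((A ↔ D) ∧ ¬C) ↔ ¬A): β-rule — branch into T ((A ↔ D) ∧ ¬C), T ¬A  //  F ((A ↔ D) ∧ ¬C), F ¬A.
              branch 1.2.1.1 (add T ((A ↔ D) ∧ ¬C), T ¬A):
                T ((A ↔ D) ∧ ¬C): α-rule — add T (A ↔ D), T ¬C.
                T (A ↔ D): β-rule — branch into T A, T D  //  F A, F D.
                  branch 1.2.1.1.1 (add T A, T D):
                    × closes — contains both A and ¬A.
                  branch 1.2.1.1.2 (add F A, F D):
                    ○ open, literals {A=F, C=F, D=F}.
              branch 1.2.1.2 (add F ((A ↔ D) ∧ ¬C), F ¬A):
                F ((A ↔ D) ∧ ¬C): β-rule — branch into F (A ↔ D)  //  F ¬C.
                  branch 1.2.1.2.1 (add F (A ↔ D)):
                    F (A ↔ D): β-rule — branch into T A, F D  //  F A, T D.
                      branch 1.2.1.2.1.1 (add T A, F D):
                        ○ open, literals {A=T, D=F}.
                      branch 1.2.1.2.1.2 (add F A, T D):
                        × closes — contains both A and ¬A.
                  branch 1.2.1.2.2 (add F ¬C):
                    ○ open, literals {A=T, C=T}.
          branch 1.2.2 (add T A):
            ○ open, literals {A=T}.
  branch 2 (add T (D ∧ (C ∧ E))):
    T (D ∧ (C ∧ E)): α-rule — add T D, T (C ∧ E).
    T (C ∧ E): α-rule — add T C, T E.
    ○ open, literals {C=T, D=T, E=T}.
2 branches closed, 7 open.
Each open branch fixes some atoms; the unmentioned ones are free. Counting distinct full assignments: branch {B=T, E=F} (C, D, A) contributes 8 new; branch {B=F, E=T} (C, D, A) contributes 8 new; branch {A=F, C=F, D=F} (E, B) contributes 2 new; branch {A=T, D=F} (C, E, B) contributes 4 new; branch {A=T, C=T} (D, E, B) contributes 2 new; branch {A=T} (C, D, E, B) contributes 2 new; branch {C=T, D=T, E=T} (B, A) contributes 1 new. Total: 27.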